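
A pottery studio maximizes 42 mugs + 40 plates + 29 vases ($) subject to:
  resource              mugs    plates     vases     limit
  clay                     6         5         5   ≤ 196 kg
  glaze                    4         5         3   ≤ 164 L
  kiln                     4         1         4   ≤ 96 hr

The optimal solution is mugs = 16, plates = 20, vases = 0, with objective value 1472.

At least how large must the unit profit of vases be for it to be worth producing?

Binding: clay and glaze. Non-binding: kiln (12 unused).
Since kiln is not tight, its dual is 0.
The binding rows give the dual system: 6·y_clay + 4·y_glaze = 42 and 5·y_clay + 5·y_glaze = 40.
→ y_clay = 5 and y_glaze = 3.
vases enters the basis when its profit ≥ yᵀa₃ = 5·5 + 3·3 = 34.

34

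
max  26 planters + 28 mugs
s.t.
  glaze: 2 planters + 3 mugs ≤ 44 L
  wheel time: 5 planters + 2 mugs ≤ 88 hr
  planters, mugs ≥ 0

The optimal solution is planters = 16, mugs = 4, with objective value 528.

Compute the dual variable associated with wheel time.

2

Check each constraint at x*: glaze 44/44 (tight); wheel time 88/88 (tight).
From A_Bᵀ y = c: 2·y_glaze + 5·y_wheel time = 26; 3·y_glaze + 2·y_wheel time = 28.
→ y_glaze = 8 and y_wheel time = 2.
Shadow price of wheel time = 2.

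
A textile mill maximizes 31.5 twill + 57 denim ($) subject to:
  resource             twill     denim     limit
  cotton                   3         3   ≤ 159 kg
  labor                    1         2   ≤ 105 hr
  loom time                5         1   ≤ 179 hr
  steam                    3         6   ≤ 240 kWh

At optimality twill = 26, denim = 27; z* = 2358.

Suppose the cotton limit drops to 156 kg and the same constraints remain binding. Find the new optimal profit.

2352

Check each constraint at x*: cotton 159/159 (tight); labor 80/105 (slack 25); loom time 157/179 (slack 22); steam 240/240 (tight).
By complementary slackness, y = 0 for the non-binding constraints.
The binding rows give the dual system: 3·y_cotton + 3·y_steam = 31.5 and 3·y_cotton + 6·y_steam = 57.
This yields shadow prices y_cotton = 2, y_steam = 8.5.
Δz = y_cotton·Δb = 2 × (-3) = -6, so new z* = 2358 − 6 = 2352.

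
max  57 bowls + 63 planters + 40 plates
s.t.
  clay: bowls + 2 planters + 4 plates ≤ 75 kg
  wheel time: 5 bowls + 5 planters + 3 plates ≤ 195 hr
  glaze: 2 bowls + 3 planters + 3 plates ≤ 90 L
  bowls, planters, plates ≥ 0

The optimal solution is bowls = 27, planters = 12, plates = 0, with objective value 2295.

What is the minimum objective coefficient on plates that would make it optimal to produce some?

45

At the optimum: clay uses 51 of 75 (slack = 24); wheel time uses 195 of 195 (binding); glaze uses 90 of 90 (binding).
Since clay is not tight, its dual is 0.
From A_Bᵀ y = c: 5·y_wheel time + 2·y_glaze = 57; 5·y_wheel time + 3·y_glaze = 63.
Solving: y_wheel time = 9, y_glaze = 6.
plates enters the basis when its profit ≥ yᵀa₃ = 9·3 + 6·3 = 45.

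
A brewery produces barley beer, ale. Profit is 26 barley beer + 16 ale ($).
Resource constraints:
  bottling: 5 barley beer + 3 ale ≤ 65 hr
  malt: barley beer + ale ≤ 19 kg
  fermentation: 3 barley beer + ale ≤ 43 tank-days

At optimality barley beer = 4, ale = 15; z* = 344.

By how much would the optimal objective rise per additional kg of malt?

Check each constraint at x*: bottling 65/65 (tight); malt 19/19 (tight); fermentation 27/43 (slack 16).
By complementary slackness, y = 0 for the non-binding constraint.
From A_Bᵀ y = c: 5·y_bottling + 1·y_malt = 26; 3·y_bottling + 1·y_malt = 16.
→ y_bottling = 5 and y_malt = 1.
Shadow price of malt = 1.

1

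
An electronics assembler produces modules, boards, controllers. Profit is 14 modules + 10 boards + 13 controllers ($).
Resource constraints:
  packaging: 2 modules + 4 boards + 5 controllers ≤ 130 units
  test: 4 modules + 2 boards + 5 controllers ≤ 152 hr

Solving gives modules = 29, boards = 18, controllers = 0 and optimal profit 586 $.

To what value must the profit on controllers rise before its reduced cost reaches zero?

20

Both packaging and test are binding at x*.
From A_Bᵀ y = c: 2·y_packaging + 4·y_test = 14; 4·y_packaging + 2·y_test = 10.
This yields shadow prices y_packaging = 1, y_test = 3.
controllers enters the basis when its profit ≥ yᵀa₃ = 1·5 + 3·5 = 20.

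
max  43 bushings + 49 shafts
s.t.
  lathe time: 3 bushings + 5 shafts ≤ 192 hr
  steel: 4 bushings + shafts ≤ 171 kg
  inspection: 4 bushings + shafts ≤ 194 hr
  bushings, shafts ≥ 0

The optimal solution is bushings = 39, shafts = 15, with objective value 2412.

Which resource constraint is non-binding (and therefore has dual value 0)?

inspection

lathe time: 192/192 (binding)
steel: 171/171 (binding)
inspection: 171/194 (slack 23)
By complementary slackness, a constraint with positive slack has shadow price 0 → inspection.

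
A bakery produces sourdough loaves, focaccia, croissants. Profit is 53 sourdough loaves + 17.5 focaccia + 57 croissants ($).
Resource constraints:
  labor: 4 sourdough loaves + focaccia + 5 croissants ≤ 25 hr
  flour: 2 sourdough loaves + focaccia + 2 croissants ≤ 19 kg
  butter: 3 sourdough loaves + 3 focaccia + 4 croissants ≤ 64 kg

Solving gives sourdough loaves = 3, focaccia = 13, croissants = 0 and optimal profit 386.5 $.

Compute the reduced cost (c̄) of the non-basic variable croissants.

-5

Binding: labor and flour. Non-binding: butter (16 unused).
By complementary slackness, y = 0 for the non-binding constraint.
From A_Bᵀ y = c: 4·y_labor + 2·y_flour = 53; 1·y_labor + 1·y_flour = 17.5.
Solving: y_labor = 9, y_flour = 8.5.
Reduced cost of croissants: c₃ − yᵀa₃ = 57 − (9·5 + 8.5·2) = 57 − 62 = -5.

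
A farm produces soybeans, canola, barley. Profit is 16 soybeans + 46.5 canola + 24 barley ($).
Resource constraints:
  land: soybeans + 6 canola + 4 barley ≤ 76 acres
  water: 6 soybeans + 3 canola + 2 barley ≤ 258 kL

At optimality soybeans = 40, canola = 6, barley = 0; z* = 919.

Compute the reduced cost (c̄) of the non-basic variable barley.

-7

Check each constraint at x*: land 76/76 (tight); water 258/258 (tight).
From A_Bᵀ y = c: 1·y_land + 6·y_water = 16; 6·y_land + 3·y_water = 46.5.
Solving: y_land = 7, y_water = 1.5.
Reduced cost of barley: c₃ − yᵀa₃ = 24 − (7·4 + 1.5·2) = 24 − 31 = -7.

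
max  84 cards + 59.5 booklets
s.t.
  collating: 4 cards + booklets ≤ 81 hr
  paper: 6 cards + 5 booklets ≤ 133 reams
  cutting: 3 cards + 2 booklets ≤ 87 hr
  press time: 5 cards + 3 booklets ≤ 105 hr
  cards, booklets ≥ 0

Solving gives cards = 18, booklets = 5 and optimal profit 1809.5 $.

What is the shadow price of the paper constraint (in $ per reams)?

Binding: paper and press time. Non-binding: collating (4 unused), cutting (23 unused).
By complementary slackness, y = 0 for the non-binding constraints.
The binding rows give the dual system: 6·y_paper + 5·y_press time = 84 and 5·y_paper + 3·y_press time = 59.5.
This yields shadow prices y_paper = 6.5, y_press time = 9.
Shadow price of paper = 6.5.

6.5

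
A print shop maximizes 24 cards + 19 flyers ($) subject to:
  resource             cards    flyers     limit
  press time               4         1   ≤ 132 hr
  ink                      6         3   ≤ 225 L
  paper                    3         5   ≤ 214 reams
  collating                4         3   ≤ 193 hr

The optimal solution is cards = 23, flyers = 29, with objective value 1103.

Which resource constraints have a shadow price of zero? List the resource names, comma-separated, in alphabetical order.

collating, press time

press time: 121/132 (slack 11)
ink: 225/225 (binding)
paper: 214/214 (binding)
collating: 179/193 (slack 14)
By complementary slackness, a constraint with positive slack has shadow price 0 → collating, press time.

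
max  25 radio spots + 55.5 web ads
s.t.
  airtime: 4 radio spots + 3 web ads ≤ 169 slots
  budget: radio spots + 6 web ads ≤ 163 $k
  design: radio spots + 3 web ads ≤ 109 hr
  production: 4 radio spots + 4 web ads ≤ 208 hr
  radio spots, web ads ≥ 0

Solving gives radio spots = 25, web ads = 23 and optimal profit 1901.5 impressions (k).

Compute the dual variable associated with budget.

7

Check each constraint at x*: airtime 169/169 (tight); budget 163/163 (tight); design 94/109 (slack 15); production 192/208 (slack 16).
Slack constraints have shadow price 0 (complementary slackness).
From A_Bᵀ y = c: 4·y_airtime + 1·y_budget = 25; 3·y_airtime + 6·y_budget = 55.5.
→ y_airtime = 4.5 and y_budget = 7.
Shadow price of budget = 7.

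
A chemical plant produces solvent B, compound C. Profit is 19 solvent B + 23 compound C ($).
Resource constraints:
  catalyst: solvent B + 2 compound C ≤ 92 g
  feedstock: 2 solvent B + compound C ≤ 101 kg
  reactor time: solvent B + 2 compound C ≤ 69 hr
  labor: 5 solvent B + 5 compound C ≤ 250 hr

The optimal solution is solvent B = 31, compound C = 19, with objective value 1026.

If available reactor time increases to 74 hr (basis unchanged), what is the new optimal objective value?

Binding: reactor time and labor. Non-binding: catalyst (23 unused), feedstock (20 unused).
By complementary slackness, y = 0 for the non-binding constraints.
From A_Bᵀ y = c: 1·y_reactor time + 5·y_labor = 19; 2·y_reactor time + 5·y_labor = 23.
This yields shadow prices y_reactor time = 4, y_labor = 3.
Δz = y_reactor time·Δb = 4 × (5) = 20, so new z* = 1026 + 20 = 1046.

1046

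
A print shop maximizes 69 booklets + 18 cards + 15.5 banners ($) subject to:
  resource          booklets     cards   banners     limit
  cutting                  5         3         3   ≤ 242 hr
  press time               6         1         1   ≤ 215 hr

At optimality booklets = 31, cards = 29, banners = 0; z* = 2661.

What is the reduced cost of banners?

-2.5

Check each constraint at x*: cutting 242/242 (tight); press time 215/215 (tight).
Dual feasibility on the basic columns requires 5·y_cutting + 6·y_press time = 69, 3·y_cutting + 1·y_press time = 18.
→ y_cutting = 3 and y_press time = 9.
Reduced cost of banners: c₃ − yᵀa₃ = 15.5 − (3·3 + 9·1) = 15.5 − 18 = -2.5.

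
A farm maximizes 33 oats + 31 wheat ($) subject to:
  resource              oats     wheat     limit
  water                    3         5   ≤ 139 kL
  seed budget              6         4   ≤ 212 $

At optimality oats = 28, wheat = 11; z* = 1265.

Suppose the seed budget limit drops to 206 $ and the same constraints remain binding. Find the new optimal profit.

1241

Check each constraint at x*: water 139/139 (tight); seed budget 212/212 (tight).
From A_Bᵀ y = c: 3·y_water + 6·y_seed budget = 33; 5·y_water + 4·y_seed budget = 31.
This yields shadow prices y_water = 3, y_seed budget = 4.
Δz = y_seed budget·Δb = 4 × (-6) = -24, so new z* = 1265 − 24 = 1241.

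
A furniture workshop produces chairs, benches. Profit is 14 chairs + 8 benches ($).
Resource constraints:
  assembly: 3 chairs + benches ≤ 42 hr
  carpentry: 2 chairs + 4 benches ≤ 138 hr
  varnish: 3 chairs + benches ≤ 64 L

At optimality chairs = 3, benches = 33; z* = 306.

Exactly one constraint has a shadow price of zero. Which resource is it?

assembly: 42/42 (binding)
carpentry: 138/138 (binding)
varnish: 42/64 (slack 22)
By complementary slackness, a constraint with positive slack has shadow price 0 → varnish.

varnish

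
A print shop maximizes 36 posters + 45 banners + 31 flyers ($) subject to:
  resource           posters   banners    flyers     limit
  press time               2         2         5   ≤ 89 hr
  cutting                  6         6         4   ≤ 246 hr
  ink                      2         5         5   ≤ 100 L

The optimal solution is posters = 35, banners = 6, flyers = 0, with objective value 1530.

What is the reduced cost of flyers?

-4

Check each constraint at x*: press time 82/89 (slack 7); cutting 246/246 (tight); ink 100/100 (tight).
By complementary slackness, y = 0 for the non-binding constraint.
From A_Bᵀ y = c: 6·y_cutting + 2·y_ink = 36; 6·y_cutting + 5·y_ink = 45.
→ y_cutting = 5 and y_ink = 3.
Reduced cost of flyers: c₃ − yᵀa₃ = 31 − (5·4 + 3·5) = 31 − 35 = -4.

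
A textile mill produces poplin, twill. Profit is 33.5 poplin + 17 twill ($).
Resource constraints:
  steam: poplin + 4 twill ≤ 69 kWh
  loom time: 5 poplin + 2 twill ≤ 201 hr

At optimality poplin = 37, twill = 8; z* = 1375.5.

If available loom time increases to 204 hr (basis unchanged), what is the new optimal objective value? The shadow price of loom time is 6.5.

1395

Δb = 3, so new z* = 1375.5 + (6.5)·(3) = 1375.5 + 19.5 = 1395.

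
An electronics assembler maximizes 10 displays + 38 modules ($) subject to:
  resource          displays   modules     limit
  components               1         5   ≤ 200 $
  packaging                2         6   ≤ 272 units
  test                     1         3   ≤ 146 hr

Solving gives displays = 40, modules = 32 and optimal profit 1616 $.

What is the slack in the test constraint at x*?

10

test used = 1·40 + 3·32 = 136; slack = 146 − 136 = 10.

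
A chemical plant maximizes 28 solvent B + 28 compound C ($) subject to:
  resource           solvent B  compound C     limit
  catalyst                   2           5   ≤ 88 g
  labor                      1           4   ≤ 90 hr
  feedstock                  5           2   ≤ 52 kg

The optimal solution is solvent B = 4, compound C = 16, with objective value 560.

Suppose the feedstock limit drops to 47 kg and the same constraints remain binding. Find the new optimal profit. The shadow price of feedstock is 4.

Δb = -5, so new z* = 560 + (4)·(-5) = 560 − 20 = 540.

540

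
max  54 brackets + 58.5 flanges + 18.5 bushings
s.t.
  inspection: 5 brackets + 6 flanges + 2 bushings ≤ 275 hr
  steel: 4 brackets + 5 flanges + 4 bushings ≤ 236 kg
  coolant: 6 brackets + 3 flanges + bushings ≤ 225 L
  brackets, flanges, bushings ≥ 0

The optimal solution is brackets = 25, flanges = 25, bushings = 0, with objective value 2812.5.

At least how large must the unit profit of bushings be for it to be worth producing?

At the optimum: inspection uses 275 of 275 (binding); steel uses 225 of 236 (slack = 11); coolant uses 225 of 225 (binding).
Slack constraints have shadow price 0 (complementary slackness).
From A_Bᵀ y = c: 5·y_inspection + 6·y_coolant = 54; 6·y_inspection + 3·y_coolant = 58.5.
This yields shadow prices y_inspection = 9, y_coolant = 1.5.
bushings enters the basis when its profit ≥ yᵀa₃ = 9·2 + 1.5·1 = 19.5.

19.5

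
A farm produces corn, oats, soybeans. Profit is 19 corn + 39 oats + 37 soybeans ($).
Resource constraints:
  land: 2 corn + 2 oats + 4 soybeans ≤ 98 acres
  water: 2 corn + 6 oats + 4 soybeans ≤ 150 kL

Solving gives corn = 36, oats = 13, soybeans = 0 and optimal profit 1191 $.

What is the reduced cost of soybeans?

Check each constraint at x*: land 98/98 (tight); water 150/150 (tight).
The binding rows give the dual system: 2·y_land + 2·y_water = 19 and 2·y_land + 6·y_water = 39.
This yields shadow prices y_land = 4.5, y_water = 5.
Reduced cost of soybeans: c₃ − yᵀa₃ = 37 − (4.5·4 + 5·4) = 37 − 38 = -1.

-1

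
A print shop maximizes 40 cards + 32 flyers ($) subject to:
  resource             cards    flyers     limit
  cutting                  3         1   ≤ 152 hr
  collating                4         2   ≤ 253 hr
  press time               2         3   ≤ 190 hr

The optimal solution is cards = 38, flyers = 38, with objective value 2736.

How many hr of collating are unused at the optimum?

collating used = 4·38 + 2·38 = 228; slack = 253 − 228 = 25.

25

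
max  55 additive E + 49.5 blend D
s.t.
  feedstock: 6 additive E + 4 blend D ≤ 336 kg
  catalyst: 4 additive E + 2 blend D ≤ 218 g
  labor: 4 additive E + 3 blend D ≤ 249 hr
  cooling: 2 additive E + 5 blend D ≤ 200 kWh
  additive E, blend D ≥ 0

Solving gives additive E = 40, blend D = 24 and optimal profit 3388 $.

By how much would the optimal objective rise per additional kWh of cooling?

Check each constraint at x*: feedstock 336/336 (tight); catalyst 208/218 (slack 10); labor 232/249 (slack 17); cooling 200/200 (tight).
Since catalyst, labor are not tight, their duals are 0.
The binding rows give the dual system: 6·y_feedstock + 2·y_cooling = 55 and 4·y_feedstock + 5·y_cooling = 49.5.
This yields shadow prices y_feedstock = 8, y_cooling = 3.5.
Shadow price of cooling = 3.5.

3.5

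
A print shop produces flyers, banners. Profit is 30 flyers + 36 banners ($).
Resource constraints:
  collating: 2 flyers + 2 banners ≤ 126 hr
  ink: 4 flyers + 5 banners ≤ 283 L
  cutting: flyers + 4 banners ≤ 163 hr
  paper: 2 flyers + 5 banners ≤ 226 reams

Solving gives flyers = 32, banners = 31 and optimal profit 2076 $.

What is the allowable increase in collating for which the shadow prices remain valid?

15.5

Binding constraints: collating, ink. The basis is B = [[2,2],[4,5]] with det 2.
Per unit increase in collating, x* moves by d = (2.5, -2).
The basis stays optimal until banners reaches 0; allowable increase = 15.5 hr.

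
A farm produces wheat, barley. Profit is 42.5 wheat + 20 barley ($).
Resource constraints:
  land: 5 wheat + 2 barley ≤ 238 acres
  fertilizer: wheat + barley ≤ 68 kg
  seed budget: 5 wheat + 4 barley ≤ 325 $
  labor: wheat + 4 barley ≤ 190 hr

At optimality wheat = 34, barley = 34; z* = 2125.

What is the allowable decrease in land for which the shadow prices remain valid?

20

Binding constraints: land, fertilizer. The basis is B = [[5,2],[1,1]] with det 3.
Per unit decrease in land, x* moves by d = (-0.3333, 0.3333).
The basis stays optimal until labor becomes binding; allowable decrease = 20 acres.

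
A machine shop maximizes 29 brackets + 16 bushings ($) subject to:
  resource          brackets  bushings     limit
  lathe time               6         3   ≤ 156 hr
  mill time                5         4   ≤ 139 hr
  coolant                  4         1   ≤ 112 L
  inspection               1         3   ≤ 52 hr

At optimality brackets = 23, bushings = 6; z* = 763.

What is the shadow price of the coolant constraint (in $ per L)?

Binding: lathe time and mill time. Non-binding: coolant (14 unused), inspection (11 unused).
Since coolant, inspection are not tight, their duals are 0.
From A_Bᵀ y = c: 6·y_lathe time + 5·y_mill time = 29; 3·y_lathe time + 4·y_mill time = 16.
→ y_lathe time = 4 and y_mill time = 1.
Shadow price of coolant = 0.

0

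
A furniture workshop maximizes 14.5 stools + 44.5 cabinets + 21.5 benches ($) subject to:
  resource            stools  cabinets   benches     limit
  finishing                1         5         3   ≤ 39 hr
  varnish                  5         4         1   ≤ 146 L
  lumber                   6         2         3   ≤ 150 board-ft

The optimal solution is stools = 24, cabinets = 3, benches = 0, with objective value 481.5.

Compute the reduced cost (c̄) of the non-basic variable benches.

Check each constraint at x*: finishing 39/39 (tight); varnish 132/146 (slack 14); lumber 150/150 (tight).
By complementary slackness, y = 0 for the non-binding constraint.
The binding rows give the dual system: 1·y_finishing + 6·y_lumber = 14.5 and 5·y_finishing + 2·y_lumber = 44.5.
Solving: y_finishing = 8.5, y_lumber = 1.
Reduced cost of benches: c₃ − yᵀa₃ = 21.5 − (8.5·3 + 1·3) = 21.5 − 28.5 = -7.

-7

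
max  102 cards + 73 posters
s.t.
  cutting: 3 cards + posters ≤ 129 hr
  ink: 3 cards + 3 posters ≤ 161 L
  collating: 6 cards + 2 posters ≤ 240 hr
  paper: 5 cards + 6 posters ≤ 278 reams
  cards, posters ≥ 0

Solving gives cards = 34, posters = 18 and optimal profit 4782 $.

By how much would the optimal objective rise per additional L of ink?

Check each constraint at x*: cutting 120/129 (slack 9); ink 156/161 (slack 5); collating 240/240 (tight); paper 278/278 (tight).
Slack constraints have shadow price 0 (complementary slackness).
From A_Bᵀ y = c: 6·y_collating + 5·y_paper = 102; 2·y_collating + 6·y_paper = 73.
This yields shadow prices y_collating = 9.5, y_paper = 9.
Shadow price of ink = 0.

0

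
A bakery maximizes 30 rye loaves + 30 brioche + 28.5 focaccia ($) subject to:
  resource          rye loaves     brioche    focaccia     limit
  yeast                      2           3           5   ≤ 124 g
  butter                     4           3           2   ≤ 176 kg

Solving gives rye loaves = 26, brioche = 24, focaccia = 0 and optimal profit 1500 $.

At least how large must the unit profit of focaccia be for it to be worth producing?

35

At the optimum: yeast uses 124 of 124 (binding); butter uses 176 of 176 (binding).
Dual feasibility on the basic columns requires 2·y_yeast + 4·y_butter = 30, 3·y_yeast + 3·y_butter = 30.
Solving: y_yeast = 5, y_butter = 5.
focaccia enters the basis when its profit ≥ yᵀa₃ = 5·5 + 5·2 = 35.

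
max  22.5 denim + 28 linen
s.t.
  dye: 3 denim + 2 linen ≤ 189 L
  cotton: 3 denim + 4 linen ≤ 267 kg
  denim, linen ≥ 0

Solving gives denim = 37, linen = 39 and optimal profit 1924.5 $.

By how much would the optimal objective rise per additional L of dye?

1

At the optimum: dye uses 189 of 189 (binding); cotton uses 267 of 267 (binding).
Dual feasibility on the basic columns requires 3·y_dye + 3·y_cotton = 22.5, 2·y_dye + 4·y_cotton = 28.
→ y_dye = 1 and y_cotton = 6.5.
Shadow price of dye = 1.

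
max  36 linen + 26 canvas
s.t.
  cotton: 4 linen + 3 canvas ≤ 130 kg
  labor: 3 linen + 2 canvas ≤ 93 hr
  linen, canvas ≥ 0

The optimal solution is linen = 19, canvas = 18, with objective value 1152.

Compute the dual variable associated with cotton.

Check each constraint at x*: cotton 130/130 (tight); labor 93/93 (tight).
Dual feasibility on the basic columns requires 4·y_cotton + 3·y_labor = 36, 3·y_cotton + 2·y_labor = 26.
→ y_cotton = 6 and y_labor = 4.
Shadow price of cotton = 6.

6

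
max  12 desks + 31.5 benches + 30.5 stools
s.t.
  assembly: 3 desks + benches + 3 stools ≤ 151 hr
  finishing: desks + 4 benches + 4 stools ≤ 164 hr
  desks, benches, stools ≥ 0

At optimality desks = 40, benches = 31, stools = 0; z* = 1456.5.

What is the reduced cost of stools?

-4

Both assembly and finishing are binding at x*.
Dual feasibility on the basic columns requires 3·y_assembly + 1·y_finishing = 12, 1·y_assembly + 4·y_finishing = 31.5.
→ y_assembly = 1.5 and y_finishing = 7.5.
Reduced cost of stools: c₃ − yᵀa₃ = 30.5 − (1.5·3 + 7.5·4) = 30.5 − 34.5 = -4.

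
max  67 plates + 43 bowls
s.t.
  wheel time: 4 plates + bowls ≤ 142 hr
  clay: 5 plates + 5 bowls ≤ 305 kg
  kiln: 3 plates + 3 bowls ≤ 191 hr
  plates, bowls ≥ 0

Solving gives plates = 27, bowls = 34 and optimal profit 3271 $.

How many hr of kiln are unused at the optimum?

8

kiln used = 3·27 + 3·34 = 183; slack = 191 − 183 = 8.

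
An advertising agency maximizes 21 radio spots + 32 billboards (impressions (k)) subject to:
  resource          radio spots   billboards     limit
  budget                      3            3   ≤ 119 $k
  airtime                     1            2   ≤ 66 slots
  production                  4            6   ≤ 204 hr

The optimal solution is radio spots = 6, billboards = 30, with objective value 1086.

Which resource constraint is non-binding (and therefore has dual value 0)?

budget: 108/119 (slack 11)
airtime: 66/66 (binding)
production: 204/204 (binding)
By complementary slackness, a constraint with positive slack has shadow price 0 → budget.

budget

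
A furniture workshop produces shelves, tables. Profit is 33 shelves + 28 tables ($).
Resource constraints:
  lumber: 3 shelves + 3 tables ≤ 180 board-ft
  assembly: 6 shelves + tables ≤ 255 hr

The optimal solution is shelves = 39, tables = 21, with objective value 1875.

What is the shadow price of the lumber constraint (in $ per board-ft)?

At the optimum: lumber uses 180 of 180 (binding); assembly uses 255 of 255 (binding).
The binding rows give the dual system: 3·y_lumber + 6·y_assembly = 33 and 3·y_lumber + 1·y_assembly = 28.
Solving: y_lumber = 9, y_assembly = 1.
Shadow price of lumber = 9.

9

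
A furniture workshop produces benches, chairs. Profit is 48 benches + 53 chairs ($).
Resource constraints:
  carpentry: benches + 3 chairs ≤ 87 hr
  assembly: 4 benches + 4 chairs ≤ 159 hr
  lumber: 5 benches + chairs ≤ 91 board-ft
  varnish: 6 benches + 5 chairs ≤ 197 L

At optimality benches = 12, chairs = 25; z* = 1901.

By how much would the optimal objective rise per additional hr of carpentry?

6

Binding: carpentry and varnish. Non-binding: assembly (11 unused), lumber (6 unused).
By complementary slackness, y = 0 for the non-binding constraints.
The binding rows give the dual system: 1·y_carpentry + 6·y_varnish = 48 and 3·y_carpentry + 5·y_varnish = 53.
Solving: y_carpentry = 6, y_varnish = 7.
Shadow price of carpentry = 6.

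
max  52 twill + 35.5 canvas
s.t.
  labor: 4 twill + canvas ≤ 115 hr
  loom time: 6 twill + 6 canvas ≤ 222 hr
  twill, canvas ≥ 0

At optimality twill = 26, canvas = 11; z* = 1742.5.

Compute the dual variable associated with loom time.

5

At the optimum: labor uses 115 of 115 (binding); loom time uses 222 of 222 (binding).
From A_Bᵀ y = c: 4·y_labor + 6·y_loom time = 52; 1·y_labor + 6·y_loom time = 35.5.
→ y_labor = 5.5 and y_loom time = 5.
Shadow price of loom time = 5.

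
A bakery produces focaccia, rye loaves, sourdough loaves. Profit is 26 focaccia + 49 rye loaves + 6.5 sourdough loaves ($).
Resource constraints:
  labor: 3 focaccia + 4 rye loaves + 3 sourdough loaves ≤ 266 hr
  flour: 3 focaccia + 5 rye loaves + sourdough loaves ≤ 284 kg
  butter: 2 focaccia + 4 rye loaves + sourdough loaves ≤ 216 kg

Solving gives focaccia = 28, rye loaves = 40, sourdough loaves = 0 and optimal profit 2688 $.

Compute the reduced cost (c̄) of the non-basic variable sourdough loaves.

-5

Binding: flour and butter. Non-binding: labor (22 unused).
By complementary slackness, y = 0 for the non-binding constraint.
From A_Bᵀ y = c: 3·y_flour + 2·y_butter = 26; 5·y_flour + 4·y_butter = 49.
→ y_flour = 3 and y_butter = 8.5.
Reduced cost of sourdough loaves: c₃ − yᵀa₃ = 6.5 − (3·1 + 8.5·1) = 6.5 − 11.5 = -5.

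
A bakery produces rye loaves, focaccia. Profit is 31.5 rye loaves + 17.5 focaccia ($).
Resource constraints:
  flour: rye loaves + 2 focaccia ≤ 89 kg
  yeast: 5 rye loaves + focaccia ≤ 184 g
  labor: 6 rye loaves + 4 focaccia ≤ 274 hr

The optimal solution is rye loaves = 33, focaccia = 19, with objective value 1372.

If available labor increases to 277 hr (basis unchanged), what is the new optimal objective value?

1384

Check each constraint at x*: flour 71/89 (slack 18); yeast 184/184 (tight); labor 274/274 (tight).
By complementary slackness, y = 0 for the non-binding constraint.
Dual feasibility on the basic columns requires 5·y_yeast + 6·y_labor = 31.5, 1·y_yeast + 4·y_labor = 17.5.
This yields shadow prices y_yeast = 1.5, y_labor = 4.
Δz = y_labor·Δb = 4 × (3) = 12, so new z* = 1372 + 12 = 1384.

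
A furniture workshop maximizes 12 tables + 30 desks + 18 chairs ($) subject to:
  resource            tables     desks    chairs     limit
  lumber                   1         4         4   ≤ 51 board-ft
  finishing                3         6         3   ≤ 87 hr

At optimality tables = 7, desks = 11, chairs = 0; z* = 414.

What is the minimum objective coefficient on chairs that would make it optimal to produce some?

Both lumber and finishing are binding at x*.
Dual feasibility on the basic columns requires 1·y_lumber + 3·y_finishing = 12, 4·y_lumber + 6·y_finishing = 30.
→ y_lumber = 3 and y_finishing = 3.
chairs enters the basis when its profit ≥ yᵀa₃ = 3·4 + 3·3 = 21.

21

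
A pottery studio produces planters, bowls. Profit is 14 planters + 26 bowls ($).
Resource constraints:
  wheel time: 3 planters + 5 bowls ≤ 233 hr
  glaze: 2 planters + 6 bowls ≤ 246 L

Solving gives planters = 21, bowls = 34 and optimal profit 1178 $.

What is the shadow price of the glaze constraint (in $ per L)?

1

Check each constraint at x*: wheel time 233/233 (tight); glaze 246/246 (tight).
From A_Bᵀ y = c: 3·y_wheel time + 2·y_glaze = 14; 5·y_wheel time + 6·y_glaze = 26.
Solving: y_wheel time = 4, y_glaze = 1.
Shadow price of glaze = 1.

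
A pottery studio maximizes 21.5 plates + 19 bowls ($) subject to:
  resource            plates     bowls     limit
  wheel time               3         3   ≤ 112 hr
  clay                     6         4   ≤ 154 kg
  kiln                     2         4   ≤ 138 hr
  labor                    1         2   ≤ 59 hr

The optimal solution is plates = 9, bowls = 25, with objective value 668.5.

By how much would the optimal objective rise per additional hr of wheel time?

0

Check each constraint at x*: wheel time 102/112 (slack 10); clay 154/154 (tight); kiln 118/138 (slack 20); labor 59/59 (tight).
Since wheel time, kiln are not tight, their duals are 0.
From A_Bᵀ y = c: 6·y_clay + 1·y_labor = 21.5; 4·y_clay + 2·y_labor = 19.
→ y_clay = 3 and y_labor = 3.5.
Shadow price of wheel time = 0.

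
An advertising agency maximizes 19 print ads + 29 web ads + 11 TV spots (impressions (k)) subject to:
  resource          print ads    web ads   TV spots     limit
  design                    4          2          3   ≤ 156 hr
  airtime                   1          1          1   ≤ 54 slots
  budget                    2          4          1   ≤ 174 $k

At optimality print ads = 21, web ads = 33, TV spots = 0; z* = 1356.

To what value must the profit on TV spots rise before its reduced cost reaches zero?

14

At the optimum: design uses 150 of 156 (slack = 6); airtime uses 54 of 54 (binding); budget uses 174 of 174 (binding).
Since design is not tight, its dual is 0.
From A_Bᵀ y = c: 1·y_airtime + 2·y_budget = 19; 1·y_airtime + 4·y_budget = 29.
→ y_airtime = 9 and y_budget = 5.
TV spots enters the basis when its profit ≥ yᵀa₃ = 9·1 + 5·1 = 14.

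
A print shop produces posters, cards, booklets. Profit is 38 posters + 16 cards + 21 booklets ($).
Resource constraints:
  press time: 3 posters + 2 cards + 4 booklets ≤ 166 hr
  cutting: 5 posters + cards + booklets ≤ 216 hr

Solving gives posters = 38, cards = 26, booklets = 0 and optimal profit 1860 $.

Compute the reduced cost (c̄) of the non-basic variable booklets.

-7

At the optimum: press time uses 166 of 166 (binding); cutting uses 216 of 216 (binding).
Dual feasibility on the basic columns requires 3·y_press time + 5·y_cutting = 38, 2·y_press time + 1·y_cutting = 16.
→ y_press time = 6 and y_cutting = 4.
Reduced cost of booklets: c₃ − yᵀa₃ = 21 − (6·4 + 4·1) = 21 − 28 = -7.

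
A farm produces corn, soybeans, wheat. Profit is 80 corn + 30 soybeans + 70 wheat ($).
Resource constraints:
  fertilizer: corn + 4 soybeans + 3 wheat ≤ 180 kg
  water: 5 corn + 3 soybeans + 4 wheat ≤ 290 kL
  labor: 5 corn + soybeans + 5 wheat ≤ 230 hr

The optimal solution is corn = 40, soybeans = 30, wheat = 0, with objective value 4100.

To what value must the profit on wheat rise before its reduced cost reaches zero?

Binding: water and labor. Non-binding: fertilizer (20 unused).
By complementary slackness, y = 0 for the non-binding constraint.
From A_Bᵀ y = c: 5·y_water + 5·y_labor = 80; 3·y_water + 1·y_labor = 30.
This yields shadow prices y_water = 7, y_labor = 9.
wheat enters the basis when its profit ≥ yᵀa₃ = 7·4 + 9·5 = 73.

73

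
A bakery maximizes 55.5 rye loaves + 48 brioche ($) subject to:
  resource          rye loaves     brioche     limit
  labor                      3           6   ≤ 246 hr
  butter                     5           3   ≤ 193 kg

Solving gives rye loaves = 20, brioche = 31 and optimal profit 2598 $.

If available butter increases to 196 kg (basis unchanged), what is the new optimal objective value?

2625

Both labor and butter are binding at x*.
Dual feasibility on the basic columns requires 3·y_labor + 5·y_butter = 55.5, 6·y_labor + 3·y_butter = 48.
This yields shadow prices y_labor = 3.5, y_butter = 9.
Δz = y_butter·Δb = 9 × (3) = 27, so new z* = 2598 + 27 = 2625.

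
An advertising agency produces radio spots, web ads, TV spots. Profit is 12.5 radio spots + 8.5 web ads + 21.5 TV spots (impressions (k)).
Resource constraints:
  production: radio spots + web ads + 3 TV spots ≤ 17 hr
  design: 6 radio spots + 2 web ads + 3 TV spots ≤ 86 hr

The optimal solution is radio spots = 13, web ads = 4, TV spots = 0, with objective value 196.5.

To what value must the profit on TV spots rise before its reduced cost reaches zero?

22.5

At the optimum: production uses 17 of 17 (binding); design uses 86 of 86 (binding).
The binding rows give the dual system: 1·y_production + 6·y_design = 12.5 and 1·y_production + 2·y_design = 8.5.
→ y_production = 6.5 and y_design = 1.
TV spots enters the basis when its profit ≥ yᵀa₃ = 6.5·3 + 1·3 = 22.5.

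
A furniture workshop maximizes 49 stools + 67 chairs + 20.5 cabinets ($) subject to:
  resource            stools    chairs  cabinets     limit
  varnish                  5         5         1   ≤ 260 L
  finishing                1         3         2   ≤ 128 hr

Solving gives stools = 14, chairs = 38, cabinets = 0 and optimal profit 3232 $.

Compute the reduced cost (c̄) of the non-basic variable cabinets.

Check each constraint at x*: varnish 260/260 (tight); finishing 128/128 (tight).
Dual feasibility on the basic columns requires 5·y_varnish + 1·y_finishing = 49, 5·y_varnish + 3·y_finishing = 67.
→ y_varnish = 8 and y_finishing = 9.
Reduced cost of cabinets: c₃ − yᵀa₃ = 20.5 − (8·1 + 9·2) = 20.5 − 26 = -5.5.

-5.5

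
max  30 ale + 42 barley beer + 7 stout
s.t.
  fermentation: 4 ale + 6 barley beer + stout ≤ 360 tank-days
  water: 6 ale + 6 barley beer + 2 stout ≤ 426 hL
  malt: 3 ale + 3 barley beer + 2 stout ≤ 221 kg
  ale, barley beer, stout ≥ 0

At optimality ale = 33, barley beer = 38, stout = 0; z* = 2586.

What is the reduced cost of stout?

Check each constraint at x*: fermentation 360/360 (tight); water 426/426 (tight); malt 213/221 (slack 8).
Slack constraints have shadow price 0 (complementary slackness).
Dual feasibility on the basic columns requires 4·y_fermentation + 6·y_water = 30, 6·y_fermentation + 6·y_water = 42.
Solving: y_fermentation = 6, y_water = 1.
Reduced cost of stout: c₃ − yᵀa₃ = 7 − (6·1 + 1·2) = 7 − 8 = -1.

-1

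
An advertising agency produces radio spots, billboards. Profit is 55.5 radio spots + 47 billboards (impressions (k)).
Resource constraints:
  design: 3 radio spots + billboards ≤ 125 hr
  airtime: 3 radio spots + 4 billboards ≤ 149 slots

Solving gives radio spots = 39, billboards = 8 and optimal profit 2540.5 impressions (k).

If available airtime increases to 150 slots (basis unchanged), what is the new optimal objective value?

2550

Both design and airtime are binding at x*.
From A_Bᵀ y = c: 3·y_design + 3·y_airtime = 55.5; 1·y_design + 4·y_airtime = 47.
Solving: y_design = 9, y_airtime = 9.5.
Δz = y_airtime·Δb = 9.5 × (1) = 9.5, so new z* = 2540.5 + 9.5 = 2550.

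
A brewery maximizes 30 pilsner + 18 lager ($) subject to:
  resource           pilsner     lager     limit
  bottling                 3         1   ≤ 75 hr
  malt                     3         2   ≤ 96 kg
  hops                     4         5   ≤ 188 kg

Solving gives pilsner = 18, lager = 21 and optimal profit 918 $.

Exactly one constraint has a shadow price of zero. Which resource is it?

bottling: 75/75 (binding)
malt: 96/96 (binding)
hops: 177/188 (slack 11)
By complementary slackness, a constraint with positive slack has shadow price 0 → hops.

hops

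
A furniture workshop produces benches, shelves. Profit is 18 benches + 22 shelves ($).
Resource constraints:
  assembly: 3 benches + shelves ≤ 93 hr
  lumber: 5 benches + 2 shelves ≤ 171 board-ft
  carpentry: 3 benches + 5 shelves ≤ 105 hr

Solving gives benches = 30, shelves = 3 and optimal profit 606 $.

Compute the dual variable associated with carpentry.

At the optimum: assembly uses 93 of 93 (binding); lumber uses 156 of 171 (slack = 15); carpentry uses 105 of 105 (binding).
By complementary slackness, y = 0 for the non-binding constraint.
Dual feasibility on the basic columns requires 3·y_assembly + 3·y_carpentry = 18, 1·y_assembly + 5·y_carpentry = 22.
This yields shadow prices y_assembly = 2, y_carpentry = 4.
Shadow price of carpentry = 4.

4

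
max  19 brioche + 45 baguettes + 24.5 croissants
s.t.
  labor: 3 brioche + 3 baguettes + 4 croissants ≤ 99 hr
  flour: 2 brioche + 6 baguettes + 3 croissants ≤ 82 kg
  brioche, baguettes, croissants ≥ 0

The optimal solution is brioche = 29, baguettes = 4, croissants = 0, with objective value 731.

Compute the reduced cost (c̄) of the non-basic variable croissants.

-3

Both labor and flour are binding at x*.
The binding rows give the dual system: 3·y_labor + 2·y_flour = 19 and 3·y_labor + 6·y_flour = 45.
This yields shadow prices y_labor = 2, y_flour = 6.5.
Reduced cost of croissants: c₃ − yᵀa₃ = 24.5 − (2·4 + 6.5·3) = 24.5 − 27.5 = -3.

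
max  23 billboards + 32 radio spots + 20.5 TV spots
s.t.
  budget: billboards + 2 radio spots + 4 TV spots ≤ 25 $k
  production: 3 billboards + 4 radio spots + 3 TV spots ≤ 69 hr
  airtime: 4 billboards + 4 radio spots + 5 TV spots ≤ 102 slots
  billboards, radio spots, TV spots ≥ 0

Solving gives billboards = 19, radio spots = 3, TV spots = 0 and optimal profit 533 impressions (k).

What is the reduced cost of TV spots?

-8.5

Check each constraint at x*: budget 25/25 (tight); production 69/69 (tight); airtime 88/102 (slack 14).
Slack constraints have shadow price 0 (complementary slackness).
From A_Bᵀ y = c: 1·y_budget + 3·y_production = 23; 2·y_budget + 4·y_production = 32.
Solving: y_budget = 2, y_production = 7.
Reduced cost of TV spots: c₃ − yᵀa₃ = 20.5 − (2·4 + 7·3) = 20.5 − 29 = -8.5.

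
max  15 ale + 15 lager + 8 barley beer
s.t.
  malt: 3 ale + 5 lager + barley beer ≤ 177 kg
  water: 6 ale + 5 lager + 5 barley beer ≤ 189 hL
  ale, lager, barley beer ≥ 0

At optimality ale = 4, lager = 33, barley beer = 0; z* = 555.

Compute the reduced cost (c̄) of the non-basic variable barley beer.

Check each constraint at x*: malt 177/177 (tight); water 189/189 (tight).
Dual feasibility on the basic columns requires 3·y_malt + 6·y_water = 15, 5·y_malt + 5·y_water = 15.
This yields shadow prices y_malt = 1, y_water = 2.
Reduced cost of barley beer: c₃ − yᵀa₃ = 8 − (1·1 + 2·5) = 8 − 11 = -3.

-3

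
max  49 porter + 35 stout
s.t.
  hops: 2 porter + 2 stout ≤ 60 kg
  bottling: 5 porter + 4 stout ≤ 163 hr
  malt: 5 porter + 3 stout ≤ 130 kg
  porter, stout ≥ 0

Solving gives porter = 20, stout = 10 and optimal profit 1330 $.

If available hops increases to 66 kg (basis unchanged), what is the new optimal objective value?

Check each constraint at x*: hops 60/60 (tight); bottling 140/163 (slack 23); malt 130/130 (tight).
Slack constraints have shadow price 0 (complementary slackness).
From A_Bᵀ y = c: 2·y_hops + 5·y_malt = 49; 2·y_hops + 3·y_malt = 35.
→ y_hops = 7 and y_malt = 7.
Δz = y_hops·Δb = 7 × (6) = 42, so new z* = 1330 + 42 = 1372.

1372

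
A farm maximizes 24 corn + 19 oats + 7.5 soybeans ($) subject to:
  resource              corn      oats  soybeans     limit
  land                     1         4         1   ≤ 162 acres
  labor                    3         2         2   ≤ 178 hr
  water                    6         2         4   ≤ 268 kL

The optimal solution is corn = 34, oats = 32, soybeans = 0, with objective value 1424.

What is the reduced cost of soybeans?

At the optimum: land uses 162 of 162 (binding); labor uses 166 of 178 (slack = 12); water uses 268 of 268 (binding).
Slack constraints have shadow price 0 (complementary slackness).
The binding rows give the dual system: 1·y_land + 6·y_water = 24 and 4·y_land + 2·y_water = 19.
This yields shadow prices y_land = 3, y_water = 3.5.
Reduced cost of soybeans: c₃ − yᵀa₃ = 7.5 − (3·1 + 3.5·4) = 7.5 − 17 = -9.5.

-9.5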